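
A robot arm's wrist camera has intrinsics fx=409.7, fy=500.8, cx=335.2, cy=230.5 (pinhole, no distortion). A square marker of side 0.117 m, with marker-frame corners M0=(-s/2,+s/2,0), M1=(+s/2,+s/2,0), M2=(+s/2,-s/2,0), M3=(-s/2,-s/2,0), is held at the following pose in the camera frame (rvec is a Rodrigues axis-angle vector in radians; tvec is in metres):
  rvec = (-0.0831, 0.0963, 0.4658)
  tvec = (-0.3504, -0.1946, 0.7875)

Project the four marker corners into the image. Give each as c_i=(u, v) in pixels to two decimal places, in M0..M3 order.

Intrinsics K: fx=409.7, fy=500.8, cx=335.2, cy=230.5
Marker side s = 0.117 m; corners in marker frame (Z=0):
  M0 = (-0.0585, +0.0585, 0)
  M1 = (+0.0585, +0.0585, 0)
  M2 = (+0.0585, -0.0585, 0)
  M3 = (-0.0585, -0.0585, 0)
rvec = (-0.0831, 0.0963, 0.4658), |rvec| = θ = 0.48285 rad = 27.666°
Rodrigues: sinθ=0.46431, 1−cosθ=0.11433; R = I + sinθ·[k]× + (1−cosθ)·[k]×²:
    [+0.88906 -0.45183 +0.07362]
    [+0.44399 +0.89022 +0.10190]
    [-0.11158 -0.05791 +0.99207]
t = (-0.3504, -0.1946, 0.7875) m
M0: Pc = R·M0+t = (-0.42884, -0.16850, +0.79064); u = 409.7·(-0.42884)/0.79064 + 335.2 = 112.9791, v = 500.8·(-0.16850)/0.79064 + 230.5 = 123.7732
M1: Pc = R·M1+t = (-0.32482, -0.11655, +0.77758); u = 409.7·(-0.32482)/0.77758 + 335.2 = 164.0550, v = 500.8·(-0.11655)/0.77758 + 230.5 = 155.4371
M2: Pc = R·M2+t = (-0.27196, -0.22070, +0.78436); u = 409.7·(-0.27196)/0.78436 + 335.2 = 193.1465, v = 500.8·(-0.22070)/0.78436 + 230.5 = 89.5840
M3: Pc = R·M3+t = (-0.37598, -0.27265, +0.79742); u = 409.7·(-0.37598)/0.79742 + 335.2 = 142.0283, v = 500.8·(-0.27265)/0.79742 + 230.5 = 59.2672

c0=(112.98, 123.77) c1=(164.06, 155.44) c2=(193.15, 89.58) c3=(142.03, 59.27)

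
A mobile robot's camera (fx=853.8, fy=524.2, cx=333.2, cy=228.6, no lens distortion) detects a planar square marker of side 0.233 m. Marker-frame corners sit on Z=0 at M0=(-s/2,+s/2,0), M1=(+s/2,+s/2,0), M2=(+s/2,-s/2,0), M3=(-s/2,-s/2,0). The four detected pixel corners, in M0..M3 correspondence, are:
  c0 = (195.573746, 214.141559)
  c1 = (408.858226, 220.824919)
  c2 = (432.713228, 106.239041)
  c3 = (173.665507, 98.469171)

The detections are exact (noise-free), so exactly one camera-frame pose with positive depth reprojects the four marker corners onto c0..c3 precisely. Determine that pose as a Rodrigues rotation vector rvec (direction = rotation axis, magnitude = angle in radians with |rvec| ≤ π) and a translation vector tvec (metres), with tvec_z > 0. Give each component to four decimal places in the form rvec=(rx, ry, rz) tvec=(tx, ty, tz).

Intrinsics K: fx=853.8, fy=524.2, cx=333.2, cy=228.6
Marker side s = 0.233 m; corners in marker frame (Z=0):
  M0 = (-0.1165, +0.1165, 0)
  M1 = (+0.1165, +0.1165, 0)
  M2 = (+0.1165, -0.1165, 0)
  M3 = (-0.1165, -0.1165, 0)
Detected image corners:
  c0 = (195.573746, 214.141559) px
  c1 = (408.858226, 220.824919) px
  c2 = (432.713228, 106.239041) px
  c3 = (173.665507, 98.469171) px
Planar DLT: solve 8×8 A·h = b for H (H[2,2]=1):
  H  [+1000.53369 +247.68587 +302.49462]
  H  [+28.91919 +627.10911 +165.49073]
  H  [-0.01170 +0.83161 +1.00000]
B = K⁻¹H; ‖b₁‖=1.178025, ‖b₂‖=1.178025; λ = 2/(‖b₁‖+‖b₂‖) = 0.848878, sign → tz>0 ⇒ λ=+0.848878
r₁ = λ·B[:,0] = (+0.99864,+0.05116,-0.00993); r₂ = λ·B[:,1] = (-0.02924,+0.70767,+0.70593)
r₃ = r₁×r₂ = (+0.04314,-0.70468,+0.70821); SVD([r₁ r₂ r₃]) → R = UVᵀ:
  R  [+0.99864 -0.02924 +0.04314]
  R  [+0.05116 +0.70767 -0.70468]
  R  [-0.00993 +0.70593 +0.70821]
t = (-0.03053, -0.10220, +0.84888) m
tr R = 2.414525; θ = arccos((tr R − 1)/2) = 0.785178 rad = 44.987°
axis k = ((R−Rᵀ)₃₂, (R−Rᵀ)₁₃, (R−Rᵀ)₂₁) / (2 sinθ) = (+0.997676, +0.037535, +0.056862)
rvec = θ·k = (+0.783354, +0.029472, +0.044647)

rvec=(0.7834, 0.0295, 0.0446) tvec=(-0.0305, -0.1022, 0.8489)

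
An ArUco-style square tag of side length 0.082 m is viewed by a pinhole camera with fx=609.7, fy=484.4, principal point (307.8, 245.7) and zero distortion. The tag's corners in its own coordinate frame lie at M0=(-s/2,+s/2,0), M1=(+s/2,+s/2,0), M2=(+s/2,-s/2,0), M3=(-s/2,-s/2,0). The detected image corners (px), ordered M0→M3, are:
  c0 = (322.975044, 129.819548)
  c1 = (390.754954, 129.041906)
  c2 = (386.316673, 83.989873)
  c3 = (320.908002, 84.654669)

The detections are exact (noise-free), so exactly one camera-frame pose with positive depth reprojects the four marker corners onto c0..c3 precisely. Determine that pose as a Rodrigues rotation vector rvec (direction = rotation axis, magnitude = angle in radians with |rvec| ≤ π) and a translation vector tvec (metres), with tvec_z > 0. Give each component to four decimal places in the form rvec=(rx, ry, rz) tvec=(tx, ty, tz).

rvec=(-0.3327, -0.0144, -0.0214) tvec=(0.0583, -0.2155, 0.7497)

Intrinsics K: fx=609.7, fy=484.4, cx=307.8, cy=245.7
Marker side s = 0.082 m; corners in marker frame (Z=0):
  M0 = (-0.0410, +0.0410, 0)
  M1 = (+0.0410, +0.0410, 0)
  M2 = (+0.0410, -0.0410, 0)
  M3 = (-0.0410, -0.0410, 0)
Detected image corners:
  c0 = (322.975044, 129.819548) px
  c1 = (390.754954, 129.041906) px
  c2 = (386.316673, 83.989873) px
  c3 = (320.908002, 84.654669) px
Planar DLT: solve 8×8 A·h = b for H (H[2,2]=1):
  H  [+820.23215 -114.98494 +355.24178]
  H  [-6.26646 +503.57006 +106.47354]
  H  [+0.02355 -0.43538 +1.00000]
B = K⁻¹H; ‖b₁‖=1.333857, ‖b₂‖=1.333857; λ = 2/(‖b₁‖+‖b₂‖) = 0.749705, sign → tz>0 ⇒ λ=+0.749705
r₁ = λ·B[:,0] = (+0.99967,-0.01865,+0.01765); r₂ = λ·B[:,1] = (+0.02340,+0.94494,-0.32641)
r₃ = r₁×r₂ = (-0.01059,+0.32672,+0.94506); SVD([r₁ r₂ r₃]) → R = UVᵀ:
  R  [+0.99967 +0.02340 -0.01059]
  R  [-0.01865 +0.94494 +0.32672]
  R  [+0.01765 -0.32641 +0.94506]
t = (+0.05834, -0.21548, +0.74971) m
tr R = 2.889672; θ = arccos((tr R − 1)/2) = 0.333703 rad = 19.120°
axis k = ((R−Rᵀ)₃₂, (R−Rᵀ)₁₃, (R−Rᵀ)₂₁) / (2 sinθ) = (-0.997006, -0.043118, -0.064187)
rvec = θ·k = (-0.332704, -0.014389, -0.021419)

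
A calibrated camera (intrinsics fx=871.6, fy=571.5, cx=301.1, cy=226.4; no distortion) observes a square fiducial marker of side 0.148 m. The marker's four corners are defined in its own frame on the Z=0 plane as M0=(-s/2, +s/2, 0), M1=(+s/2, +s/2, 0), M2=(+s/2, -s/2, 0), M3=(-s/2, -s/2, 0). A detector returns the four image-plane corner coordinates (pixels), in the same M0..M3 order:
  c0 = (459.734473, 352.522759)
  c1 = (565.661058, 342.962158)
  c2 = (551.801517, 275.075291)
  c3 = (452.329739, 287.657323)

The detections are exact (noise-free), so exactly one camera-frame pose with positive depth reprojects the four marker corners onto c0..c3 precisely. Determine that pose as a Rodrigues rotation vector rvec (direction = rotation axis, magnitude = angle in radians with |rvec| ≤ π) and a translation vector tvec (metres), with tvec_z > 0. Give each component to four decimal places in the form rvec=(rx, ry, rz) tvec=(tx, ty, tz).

Intrinsics K: fx=871.6, fy=571.5, cx=301.1, cy=226.4
Marker side s = 0.148 m; corners in marker frame (Z=0):
  M0 = (-0.0740, +0.0740, 0)
  M1 = (+0.0740, +0.0740, 0)
  M2 = (+0.0740, -0.0740, 0)
  M3 = (-0.0740, -0.0740, 0)
Detected image corners:
  c0 = (459.734473, 352.522759) px
  c1 = (565.661058, 342.962158) px
  c2 = (551.801517, 275.075291) px
  c3 = (452.329739, 287.657323) px
Planar DLT: solve 8×8 A·h = b for H (H[2,2]=1):
  H  [+504.55585 -124.69365 +505.81632]
  H  [-192.10492 +326.73719 +313.75837]
  H  [-0.37198 -0.38616 +1.00000]
B = K⁻¹H; ‖b₁‖=0.821220, ‖b₂‖=0.821220; λ = 2/(‖b₁‖+‖b₂‖) = 1.217701, sign → tz>0 ⇒ λ=+1.217701
r₁ = λ·B[:,0] = (+0.86139,-0.22988,-0.45296); r₂ = λ·B[:,1] = (-0.01176,+0.88246,-0.47023)
r₃ = r₁×r₂ = (+0.50782,+0.41038,+0.75744); SVD([r₁ r₂ r₃]) → R = UVᵀ:
  R  [+0.86139 -0.01176 +0.50782]
  R  [-0.22988 +0.88246 +0.41038]
  R  [-0.45296 -0.47023 +0.75744]
t = (+0.28601, +0.18614, +1.21770) m
tr R = 2.501288; θ = arccos((tr R − 1)/2) = 0.721760 rad = 41.354°
axis k = ((R−Rᵀ)₃₂, (R−Rᵀ)₁₃, (R−Rᵀ)₂₁) / (2 sinθ) = (-0.666415, +0.727080, -0.165064)
rvec = θ·k = (-0.480992, +0.524777, -0.119136)

rvec=(-0.4810, 0.5248, -0.1191) tvec=(0.2860, 0.1861, 1.2177)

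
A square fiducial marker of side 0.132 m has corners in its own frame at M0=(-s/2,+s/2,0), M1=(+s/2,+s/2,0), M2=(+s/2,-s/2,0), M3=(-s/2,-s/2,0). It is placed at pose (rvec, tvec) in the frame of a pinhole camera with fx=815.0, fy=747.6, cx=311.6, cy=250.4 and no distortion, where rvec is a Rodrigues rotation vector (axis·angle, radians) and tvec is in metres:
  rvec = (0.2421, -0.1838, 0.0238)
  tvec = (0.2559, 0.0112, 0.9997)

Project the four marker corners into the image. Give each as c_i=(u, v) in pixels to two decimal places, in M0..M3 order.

c0=(464.36, 306.42) c1=(563.67, 305.23) c2=(576.47, 210.80) c3=(474.29, 209.67)

Intrinsics K: fx=815.0, fy=747.6, cx=311.6, cy=250.4
Marker side s = 0.132 m; corners in marker frame (Z=0):
  M0 = (-0.0660, +0.0660, 0)
  M1 = (+0.0660, +0.0660, 0)
  M2 = (+0.0660, -0.0660, 0)
  M3 = (-0.0660, -0.0660, 0)
rvec = (0.2421, -0.1838, 0.0238), |rvec| = θ = 0.30490 rad = 17.469°
Rodrigues: sinθ=0.30019, 1−cosθ=0.04612; R = I + sinθ·[k]× + (1−cosθ)·[k]×²:
    [+0.98296 -0.04551 -0.17811]
    [+0.00136 +0.97064 -0.24054]
    [+0.18382 +0.23620 +0.95416]
t = (0.2559, 0.0112, 0.9997) m
M0: Pc = R·M0+t = (+0.18802, +0.07517, +1.00316); u = 815.0·(+0.18802)/1.00316 + 311.6 = 464.3550, v = 747.6·(+0.07517)/1.00316 + 250.4 = 306.4223
M1: Pc = R·M1+t = (+0.31777, +0.07535, +1.02742); u = 815.0·(+0.31777)/1.02742 + 311.6 = 563.6717, v = 747.6·(+0.07535)/1.02742 + 250.4 = 305.2294
M2: Pc = R·M2+t = (+0.32378, -0.05277, +0.99624); u = 815.0·(+0.32378)/0.99624 + 311.6 = 576.4748, v = 747.6·(-0.05277)/0.99624 + 250.4 = 210.7984
M3: Pc = R·M3+t = (+0.19403, -0.05295, +0.97198); u = 815.0·(+0.19403)/0.97198 + 311.6 = 474.2920, v = 747.6·(-0.05295)/0.97198 + 250.4 = 209.6721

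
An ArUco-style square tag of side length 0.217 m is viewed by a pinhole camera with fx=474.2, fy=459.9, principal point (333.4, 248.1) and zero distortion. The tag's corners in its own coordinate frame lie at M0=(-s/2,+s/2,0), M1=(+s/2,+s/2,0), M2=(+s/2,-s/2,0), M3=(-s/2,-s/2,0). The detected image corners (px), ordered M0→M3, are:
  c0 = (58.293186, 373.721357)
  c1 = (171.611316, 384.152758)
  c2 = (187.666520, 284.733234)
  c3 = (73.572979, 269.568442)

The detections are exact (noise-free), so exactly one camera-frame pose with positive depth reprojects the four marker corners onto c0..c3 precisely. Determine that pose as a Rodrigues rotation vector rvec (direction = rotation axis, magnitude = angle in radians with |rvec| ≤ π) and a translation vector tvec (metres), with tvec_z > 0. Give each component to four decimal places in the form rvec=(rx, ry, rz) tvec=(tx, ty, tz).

Intrinsics K: fx=474.2, fy=459.9, cx=333.4, cy=248.1
Marker side s = 0.217 m; corners in marker frame (Z=0):
  M0 = (-0.1085, +0.1085, 0)
  M1 = (+0.1085, +0.1085, 0)
  M2 = (+0.1085, -0.1085, 0)
  M3 = (-0.1085, -0.1085, 0)
Detected image corners:
  c0 = (58.293186, 373.721357) px
  c1 = (171.611316, 384.152758) px
  c2 = (187.666520, 284.733234) px
  c3 = (73.572979, 269.568442) px
Planar DLT: solve 8×8 A·h = b for H (H[2,2]=1):
  H  [+549.36652 -64.88364 +124.01053]
  H  [+126.73521 +488.47146 +328.51836]
  H  [+0.20677 +0.05992 +1.00000]
B = K⁻¹H; ‖b₁‖=1.046952, ‖b₂‖=1.046952; λ = 2/(‖b₁‖+‖b₂‖) = 0.955154, sign → tz>0 ⇒ λ=+0.955154
r₁ = λ·B[:,0] = (+0.96770,+0.15667,+0.19749); r₂ = λ·B[:,1] = (-0.17093,+0.98362,+0.05723)
r₃ = r₁×r₂ = (-0.18529,-0.08914,+0.97863); SVD([r₁ r₂ r₃]) → R = UVᵀ:
  R  [+0.96770 -0.17093 -0.18529]
  R  [+0.15667 +0.98362 -0.08914]
  R  [+0.19749 +0.05723 +0.97863]
t = (-0.42176, +0.16702, +0.95515) m
tr R = 2.929956; θ = arccos((tr R − 1)/2) = 0.265438 rad = 15.208°
axis k = ((R−Rᵀ)₃₂, (R−Rᵀ)₁₃, (R−Rᵀ)₂₁) / (2 sinθ) = (+0.278975, -0.729587, +0.624400)
rvec = θ·k = (+0.074050, -0.193660, +0.165739)

rvec=(0.0741, -0.1937, 0.1657) tvec=(-0.4218, 0.1670, 0.9552)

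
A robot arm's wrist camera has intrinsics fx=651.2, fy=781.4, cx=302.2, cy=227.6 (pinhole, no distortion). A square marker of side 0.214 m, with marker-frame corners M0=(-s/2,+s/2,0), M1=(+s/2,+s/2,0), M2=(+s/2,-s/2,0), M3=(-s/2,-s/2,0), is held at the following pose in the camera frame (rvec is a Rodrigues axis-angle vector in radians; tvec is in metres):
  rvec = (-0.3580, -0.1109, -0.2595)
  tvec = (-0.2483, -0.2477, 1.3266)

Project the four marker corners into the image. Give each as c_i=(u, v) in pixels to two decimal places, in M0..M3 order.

Intrinsics K: fx=651.2, fy=781.4, cx=302.2, cy=227.6
Marker side s = 0.214 m; corners in marker frame (Z=0):
  M0 = (-0.1070, +0.1070, 0)
  M1 = (+0.1070, +0.1070, 0)
  M2 = (+0.1070, -0.1070, 0)
  M3 = (-0.1070, -0.1070, 0)
rvec = (-0.3580, -0.1109, -0.2595), |rvec| = θ = 0.45585 rad = 26.119°
Rodrigues: sinθ=0.44023, 1−cosθ=0.10211; R = I + sinθ·[k]× + (1−cosθ)·[k]×²:
    [+0.96087 +0.27012 -0.06145]
    [-0.23110 +0.90393 +0.35987]
    [+0.15275 -0.33159 +0.93098]
t = (-0.2483, -0.2477, 1.3266) m
M0: Pc = R·M0+t = (-0.32221, -0.12625, +1.27478); u = 651.2·(-0.32221)/1.27478 + 302.2 = 137.6038, v = 781.4·(-0.12625)/1.27478 + 227.6 = 150.2110
M1: Pc = R·M1+t = (-0.11659, -0.17571, +1.30746); u = 651.2·(-0.11659)/1.30746 + 302.2 = 244.1332, v = 781.4·(-0.17571)/1.30746 + 227.6 = 122.5896
M2: Pc = R·M2+t = (-0.17439, -0.36915, +1.37842); u = 651.2·(-0.17439)/1.37842 + 302.2 = 219.8142, v = 781.4·(-0.36915)/1.37842 + 227.6 = 18.3379
M3: Pc = R·M3+t = (-0.38001, -0.31969, +1.34574); u = 651.2·(-0.38001)/1.34574 + 302.2 = 118.3112, v = 781.4·(-0.31969)/1.34574 + 227.6 = 41.9705

c0=(137.60, 150.21) c1=(244.13, 122.59) c2=(219.81, 18.34) c3=(118.31, 41.97)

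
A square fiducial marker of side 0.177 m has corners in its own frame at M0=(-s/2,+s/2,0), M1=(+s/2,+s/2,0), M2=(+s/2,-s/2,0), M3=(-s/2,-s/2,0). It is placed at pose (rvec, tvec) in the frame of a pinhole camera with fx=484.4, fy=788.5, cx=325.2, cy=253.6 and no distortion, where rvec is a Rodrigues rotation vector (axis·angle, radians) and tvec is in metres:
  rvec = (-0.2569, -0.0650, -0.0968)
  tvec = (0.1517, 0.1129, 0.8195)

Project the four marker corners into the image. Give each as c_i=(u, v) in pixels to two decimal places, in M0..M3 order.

Intrinsics K: fx=484.4, fy=788.5, cx=325.2, cy=253.6
Marker side s = 0.177 m; corners in marker frame (Z=0):
  M0 = (-0.0885, +0.0885, 0)
  M1 = (+0.0885, +0.0885, 0)
  M2 = (+0.0885, -0.0885, 0)
  M3 = (-0.0885, -0.0885, 0)
rvec = (-0.2569, -0.0650, -0.0968), |rvec| = θ = 0.28212 rad = 16.164°
Rodrigues: sinθ=0.27839, 1−cosθ=0.03953; R = I + sinθ·[k]× + (1−cosθ)·[k]×²:
    [+0.99325 +0.10382 -0.05179]
    [-0.08723 +0.96257 +0.25663]
    [+0.07649 -0.25038 +0.96512]
t = (0.1517, 0.1129, 0.8195) m
M0: Pc = R·M0+t = (+0.07299, +0.20581, +0.79057); u = 484.4·(+0.07299)/0.79057 + 325.2 = 369.9196, v = 788.5·(+0.20581)/0.79057 + 253.6 = 458.8673
M1: Pc = R·M1+t = (+0.24879, +0.19037, +0.80411); u = 484.4·(+0.24879)/0.80411 + 325.2 = 475.0722, v = 788.5·(+0.19037)/0.80411 + 253.6 = 440.2717
M2: Pc = R·M2+t = (+0.23041, +0.01999, +0.84843); u = 484.4·(+0.23041)/0.84843 + 325.2 = 456.7526, v = 788.5·(+0.01999)/0.84843 + 253.6 = 272.1812
M3: Pc = R·M3+t = (+0.05461, +0.03543, +0.83489); u = 484.4·(+0.05461)/0.83489 + 325.2 = 356.8845, v = 788.5·(+0.03543)/0.83489 + 253.6 = 287.0638

c0=(369.92, 458.87) c1=(475.07, 440.27) c2=(456.75, 272.18) c3=(356.88, 287.06)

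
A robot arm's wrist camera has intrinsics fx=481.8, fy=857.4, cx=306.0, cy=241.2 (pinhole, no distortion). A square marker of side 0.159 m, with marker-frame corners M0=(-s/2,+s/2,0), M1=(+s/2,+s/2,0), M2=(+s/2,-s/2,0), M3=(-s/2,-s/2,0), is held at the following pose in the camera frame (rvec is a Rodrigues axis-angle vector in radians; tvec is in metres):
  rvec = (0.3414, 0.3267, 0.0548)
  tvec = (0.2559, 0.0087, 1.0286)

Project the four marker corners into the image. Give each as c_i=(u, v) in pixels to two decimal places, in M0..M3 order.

Intrinsics K: fx=481.8, fy=857.4, cx=306.0, cy=241.2
Marker side s = 0.159 m; corners in marker frame (Z=0):
  M0 = (-0.0795, +0.0795, 0)
  M1 = (+0.0795, +0.0795, 0)
  M2 = (+0.0795, -0.0795, 0)
  M3 = (-0.0795, -0.0795, 0)
rvec = (0.3414, 0.3267, 0.0548), |rvec| = θ = 0.47570 rad = 27.256°
Rodrigues: sinθ=0.45796, 1−cosθ=0.11103; R = I + sinθ·[k]× + (1−cosθ)·[k]×²:
    [+0.94616 +0.00197 +0.32370]
    [+0.10748 +0.94134 -0.31988]
    [-0.30534 +0.33745 +0.89045]
t = (0.2559, 0.0087, 1.0286) m
M0: Pc = R·M0+t = (+0.18084, +0.07499, +1.07970); u = 481.8·(+0.18084)/1.07970 + 306.0 = 386.6956, v = 857.4·(+0.07499)/1.07970 + 241.2 = 300.7516
M1: Pc = R·M1+t = (+0.33128, +0.09208, +1.03115); u = 481.8·(+0.33128)/1.03115 + 306.0 = 460.7867, v = 857.4·(+0.09208)/1.03115 + 241.2 = 317.7652
M2: Pc = R·M2+t = (+0.33096, -0.05759, +0.97750); u = 481.8·(+0.33096)/0.97750 + 306.0 = 469.1288, v = 857.4·(-0.05759)/0.97750 + 241.2 = 190.6840
M3: Pc = R·M3+t = (+0.18052, -0.07468, +1.02605); u = 481.8·(+0.18052)/1.02605 + 306.0 = 390.7685, v = 857.4·(-0.07468)/1.02605 + 241.2 = 178.7938

c0=(386.70, 300.75) c1=(460.79, 317.77) c2=(469.13, 190.68) c3=(390.77, 178.79)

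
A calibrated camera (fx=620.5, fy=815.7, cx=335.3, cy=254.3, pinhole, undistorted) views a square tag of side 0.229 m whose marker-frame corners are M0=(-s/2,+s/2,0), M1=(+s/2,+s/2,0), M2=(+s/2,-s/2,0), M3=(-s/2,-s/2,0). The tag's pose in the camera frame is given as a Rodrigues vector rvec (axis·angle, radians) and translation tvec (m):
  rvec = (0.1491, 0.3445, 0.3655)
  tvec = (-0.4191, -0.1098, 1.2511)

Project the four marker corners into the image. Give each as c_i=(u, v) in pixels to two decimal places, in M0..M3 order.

c0=(71.48, 225.10) c1=(157.23, 279.84) c2=(188.84, 136.20) c3=(98.18, 87.32)

Intrinsics K: fx=620.5, fy=815.7, cx=335.3, cy=254.3
Marker side s = 0.229 m; corners in marker frame (Z=0):
  M0 = (-0.1145, +0.1145, 0)
  M1 = (+0.1145, +0.1145, 0)
  M2 = (+0.1145, -0.1145, 0)
  M3 = (-0.1145, -0.1145, 0)
rvec = (0.1491, 0.3445, 0.3655), |rvec| = θ = 0.52393 rad = 30.019°
Rodrigues: sinθ=0.50029, 1−cosθ=0.13414; R = I + sinθ·[k]× + (1−cosθ)·[k]×²:
    [+0.87672 -0.32391 +0.35558]
    [+0.37411 +0.92386 -0.08084]
    [-0.30232 +0.20390 +0.93114]
t = (-0.4191, -0.1098, 1.2511) m
M0: Pc = R·M0+t = (-0.55657, -0.04685, +1.30906); u = 620.5·(-0.55657)/1.30906 + 335.3 = 71.4830, v = 815.7·(-0.04685)/1.30906 + 254.3 = 225.1046
M1: Pc = R·M1+t = (-0.35580, +0.03882, +1.23983); u = 620.5·(-0.35580)/1.23983 + 335.3 = 157.2310, v = 815.7·(+0.03882)/1.23983 + 254.3 = 279.8380
M2: Pc = R·M2+t = (-0.28163, -0.17275, +1.19314); u = 620.5·(-0.28163)/1.19314 + 335.3 = 188.8373, v = 815.7·(-0.17275)/1.19314 + 254.3 = 136.2003
M3: Pc = R·M3+t = (-0.48240, -0.25842, +1.26237); u = 620.5·(-0.48240)/1.26237 + 335.3 = 98.1842, v = 815.7·(-0.25842)/1.26237 + 254.3 = 87.3200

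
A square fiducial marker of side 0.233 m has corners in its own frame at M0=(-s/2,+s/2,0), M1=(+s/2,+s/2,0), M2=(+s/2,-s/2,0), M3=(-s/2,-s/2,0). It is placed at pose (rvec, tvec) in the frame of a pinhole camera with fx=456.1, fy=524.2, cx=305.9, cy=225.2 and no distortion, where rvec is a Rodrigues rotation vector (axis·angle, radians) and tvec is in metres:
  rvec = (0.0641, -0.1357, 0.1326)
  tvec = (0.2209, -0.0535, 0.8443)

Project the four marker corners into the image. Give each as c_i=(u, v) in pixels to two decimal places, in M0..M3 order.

Intrinsics K: fx=456.1, fy=524.2, cx=305.9, cy=225.2
Marker side s = 0.233 m; corners in marker frame (Z=0):
  M0 = (-0.1165, +0.1165, 0)
  M1 = (+0.1165, +0.1165, 0)
  M2 = (+0.1165, -0.1165, 0)
  M3 = (-0.1165, -0.1165, 0)
rvec = (0.0641, -0.1357, 0.1326), |rvec| = θ = 0.20026 rad = 11.474°
Rodrigues: sinθ=0.19893, 1−cosθ=0.01999; R = I + sinθ·[k]× + (1−cosθ)·[k]×²:
    [+0.98206 -0.13605 -0.13056]
    [+0.12738 +0.98919 -0.07264]
    [+0.13903 +0.05471 +0.98878]
t = (0.2209, -0.0535, 0.8443) m
M0: Pc = R·M0+t = (+0.09064, +0.04690, +0.83448); u = 456.1·(+0.09064)/0.83448 + 305.9 = 355.4411, v = 524.2·(+0.04690)/0.83448 + 225.2 = 254.6621
M1: Pc = R·M1+t = (+0.31946, +0.07658, +0.86687); u = 456.1·(+0.31946)/0.86687 + 305.9 = 473.9827, v = 524.2·(+0.07658)/0.86687 + 225.2 = 271.5086
M2: Pc = R·M2+t = (+0.35116, -0.15390, +0.85412); u = 456.1·(+0.35116)/0.85412 + 305.9 = 493.4186, v = 524.2·(-0.15390)/0.85412 + 225.2 = 130.7467
M3: Pc = R·M3+t = (+0.12234, -0.18358, +0.82173); u = 456.1·(+0.12234)/0.82173 + 305.9 = 373.8045, v = 524.2·(-0.18358)/0.82173 + 225.2 = 108.0898

c0=(355.44, 254.66) c1=(473.98, 271.51) c2=(493.42, 130.75) c3=(373.80, 108.09)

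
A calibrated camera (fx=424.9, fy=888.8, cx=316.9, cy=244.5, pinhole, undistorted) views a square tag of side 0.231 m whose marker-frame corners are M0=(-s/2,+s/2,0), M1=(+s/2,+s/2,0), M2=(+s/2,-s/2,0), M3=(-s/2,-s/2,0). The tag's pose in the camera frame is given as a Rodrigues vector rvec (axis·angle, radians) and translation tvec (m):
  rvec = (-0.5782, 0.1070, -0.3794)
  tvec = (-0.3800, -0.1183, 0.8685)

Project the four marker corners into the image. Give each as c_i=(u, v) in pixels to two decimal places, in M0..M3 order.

Intrinsics K: fx=424.9, fy=888.8, cx=316.9, cy=244.5
Marker side s = 0.231 m; corners in marker frame (Z=0):
  M0 = (-0.1155, +0.1155, 0)
  M1 = (+0.1155, +0.1155, 0)
  M2 = (+0.1155, -0.1155, 0)
  M3 = (-0.1155, -0.1155, 0)
rvec = (-0.5782, 0.1070, -0.3794), |rvec| = θ = 0.69979 rad = 40.095°
Rodrigues: sinθ=0.64406, 1−cosθ=0.23502; R = I + sinθ·[k]× + (1−cosθ)·[k]×²:
    [+0.92542 +0.31949 +0.20376]
    [-0.37888 +0.77047 +0.51267]
    [+0.00680 -0.55163 +0.83406]
t = (-0.3800, -0.1183, 0.8685) m
M0: Pc = R·M0+t = (-0.44999, +0.01445, +0.80400); u = 424.9·(-0.44999)/0.80400 + 316.9 = 79.0909, v = 888.8·(+0.01445)/0.80400 + 244.5 = 260.4735
M1: Pc = R·M1+t = (-0.23621, -0.07307, +0.80557); u = 424.9·(-0.23621)/0.80557 + 316.9 = 192.3095, v = 888.8·(-0.07307)/0.80557 + 244.5 = 163.8800
M2: Pc = R·M2+t = (-0.31001, -0.25105, +0.93300); u = 424.9·(-0.31001)/0.93300 + 316.9 = 175.7152, v = 888.8·(-0.25105)/0.93300 + 244.5 = 5.3436
M3: Pc = R·M3+t = (-0.52379, -0.16353, +0.93143); u = 424.9·(-0.52379)/0.93143 + 316.9 = 77.9579, v = 888.8·(-0.16353)/0.93143 + 244.5 = 88.4548

c0=(79.09, 260.47) c1=(192.31, 163.88) c2=(175.72, 5.34) c3=(77.96, 88.45)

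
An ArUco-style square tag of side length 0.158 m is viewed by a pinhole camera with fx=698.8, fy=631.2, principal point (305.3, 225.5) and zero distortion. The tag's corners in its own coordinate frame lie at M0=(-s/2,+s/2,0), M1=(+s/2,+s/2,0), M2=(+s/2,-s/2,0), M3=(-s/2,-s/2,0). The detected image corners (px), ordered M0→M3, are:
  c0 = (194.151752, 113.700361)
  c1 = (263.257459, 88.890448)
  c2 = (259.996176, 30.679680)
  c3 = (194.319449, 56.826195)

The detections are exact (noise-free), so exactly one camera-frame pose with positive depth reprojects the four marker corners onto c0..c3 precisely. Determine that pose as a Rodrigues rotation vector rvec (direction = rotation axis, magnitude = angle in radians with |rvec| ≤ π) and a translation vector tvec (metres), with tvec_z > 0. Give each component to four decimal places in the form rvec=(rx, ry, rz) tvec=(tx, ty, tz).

rvec=(-0.4246, 0.4617, -0.1734) tvec=(-0.1538, -0.3343, 1.3754)

Intrinsics K: fx=698.8, fy=631.2, cx=305.3, cy=225.5
Marker side s = 0.158 m; corners in marker frame (Z=0):
  M0 = (-0.0790, +0.0790, 0)
  M1 = (+0.0790, +0.0790, 0)
  M2 = (+0.0790, -0.0790, 0)
  M3 = (-0.0790, -0.0790, 0)
Detected image corners:
  c0 = (194.151752, 113.700361) px
  c1 = (263.257459, 88.890448) px
  c2 = (259.996176, 30.679680) px
  c3 = (194.319449, 56.826195) px
Planar DLT: solve 8×8 A·h = b for H (H[2,2]=1):
  H  [+360.91103 -62.35818 +227.14878]
  H  [-182.15177 +341.21885 +72.09568]
  H  [-0.28669 -0.31546 +1.00000]
B = K⁻¹H; ‖b₁‖=0.727087, ‖b₂‖=0.727087; λ = 2/(‖b₁‖+‖b₂‖) = 1.375351, sign → tz>0 ⇒ λ=+1.375351
r₁ = λ·B[:,0] = (+0.88260,-0.25603,-0.39430); r₂ = λ·B[:,1] = (+0.06682,+0.89850,-0.43386)
r₃ = r₁×r₂ = (+0.46536,+0.35658,+0.81012); SVD([r₁ r₂ r₃]) → R = UVᵀ:
  R  [+0.88260 +0.06682 +0.46536]
  R  [-0.25603 +0.89850 +0.35658]
  R  [-0.39430 -0.43386 +0.81012]
t = (-0.15381, -0.33426, +1.37535) m
tr R = 2.591213; θ = arccos((tr R − 1)/2) = 0.650788 rad = 37.287°
axis k = ((R−Rᵀ)₃₂, (R−Rᵀ)₁₃, (R−Rᵀ)₂₁) / (2 sinθ) = (-0.652380, +0.709505, -0.266463)
rvec = θ·k = (-0.424561, +0.461738, -0.173411)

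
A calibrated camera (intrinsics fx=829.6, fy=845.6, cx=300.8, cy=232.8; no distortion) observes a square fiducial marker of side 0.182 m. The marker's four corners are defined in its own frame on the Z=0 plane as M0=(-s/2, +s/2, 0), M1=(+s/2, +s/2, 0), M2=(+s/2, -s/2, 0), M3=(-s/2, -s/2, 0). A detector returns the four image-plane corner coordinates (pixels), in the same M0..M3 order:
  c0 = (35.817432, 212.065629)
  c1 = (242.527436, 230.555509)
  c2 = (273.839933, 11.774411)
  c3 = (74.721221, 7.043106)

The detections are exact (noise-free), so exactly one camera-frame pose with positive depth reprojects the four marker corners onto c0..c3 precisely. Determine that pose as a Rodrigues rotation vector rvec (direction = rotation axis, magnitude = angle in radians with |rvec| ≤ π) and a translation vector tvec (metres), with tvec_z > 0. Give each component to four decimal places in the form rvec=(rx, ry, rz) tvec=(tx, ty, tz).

Intrinsics K: fx=829.6, fy=845.6, cx=300.8, cy=232.8
Marker side s = 0.182 m; corners in marker frame (Z=0):
  M0 = (-0.0910, +0.0910, 0)
  M1 = (+0.0910, +0.0910, 0)
  M2 = (+0.0910, -0.0910, 0)
  M3 = (-0.0910, -0.0910, 0)
Detected image corners:
  c0 = (35.817432, 212.065629) px
  c1 = (242.527436, 230.555509) px
  c2 = (273.839933, 11.774411) px
  c3 = (74.721221, 7.043106) px
Planar DLT: solve 8×8 A·h = b for H (H[2,2]=1):
  H  [+1060.77265 -235.04816 +153.98964]
  H  [+23.40244 +1132.57448 +112.62606]
  H  [-0.34225 -0.26477 +1.00000]
B = K⁻¹H; ‖b₁‖=1.449032, ‖b₂‖=1.449032; λ = 2/(‖b₁‖+‖b₂‖) = 0.690116, sign → tz>0 ⇒ λ=+0.690116
r₁ = λ·B[:,0] = (+0.96806,+0.08412,-0.23619); r₂ = λ·B[:,1] = (-0.12928,+0.97463,-0.18272)
r₃ = r₁×r₂ = (+0.21482,+0.20742,+0.95437); SVD([r₁ r₂ r₃]) → R = UVᵀ:
  R  [+0.96806 -0.12928 +0.21482]
  R  [+0.08412 +0.97463 +0.20742]
  R  [-0.23619 -0.18272 +0.95437]
t = (-0.12213, -0.09808, +0.69012) m
tr R = 2.897060; θ = arccos((tr R − 1)/2) = 0.322236 rad = 18.463°
axis k = ((R−Rᵀ)₃₂, (R−Rᵀ)₁₃, (R−Rᵀ)₂₁) / (2 sinθ) = (-0.615975, +0.712079, +0.336924)
rvec = θ·k = (-0.198489, +0.229457, +0.108569)

rvec=(-0.1985, 0.2295, 0.1086) tvec=(-0.1221, -0.0981, 0.6901)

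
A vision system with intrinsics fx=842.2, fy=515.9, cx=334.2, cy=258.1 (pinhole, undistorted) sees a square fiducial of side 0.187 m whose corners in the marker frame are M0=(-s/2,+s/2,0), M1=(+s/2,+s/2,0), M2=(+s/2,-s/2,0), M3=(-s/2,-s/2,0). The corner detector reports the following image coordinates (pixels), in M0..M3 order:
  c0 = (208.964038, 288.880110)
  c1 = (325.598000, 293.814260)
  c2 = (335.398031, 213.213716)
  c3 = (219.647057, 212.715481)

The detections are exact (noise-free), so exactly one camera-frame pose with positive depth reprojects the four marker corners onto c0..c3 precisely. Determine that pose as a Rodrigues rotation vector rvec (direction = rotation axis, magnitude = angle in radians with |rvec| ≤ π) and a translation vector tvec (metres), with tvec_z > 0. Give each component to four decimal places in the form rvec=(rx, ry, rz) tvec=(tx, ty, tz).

rvec=(-0.0951, 0.3740, 0.0575) tvec=(-0.0921, -0.0148, 1.2231)

Intrinsics K: fx=842.2, fy=515.9, cx=334.2, cy=258.1
Marker side s = 0.187 m; corners in marker frame (Z=0):
  M0 = (-0.0935, +0.0935, 0)
  M1 = (+0.0935, +0.0935, 0)
  M2 = (+0.0935, -0.0935, 0)
  M3 = (-0.0935, -0.0935, 0)
Detected image corners:
  c0 = (208.964038, 288.880110) px
  c1 = (325.598000, 293.814260) px
  c2 = (335.398031, 213.213716) px
  c3 = (219.647057, 212.715481) px
Planar DLT: solve 8×8 A·h = b for H (H[2,2]=1):
  H  [+539.52990 -73.11430 +270.80262]
  H  [-61.27464 +401.90336 +251.87185]
  H  [-0.30031 -0.06711 +1.00000]
B = K⁻¹H; ‖b₁‖=0.817592, ‖b₂‖=0.817592; λ = 2/(‖b₁‖+‖b₂‖) = 1.223104, sign → tz>0 ⇒ λ=+1.223104
r₁ = λ·B[:,0] = (+0.92930,+0.03849,-0.36731); r₂ = λ·B[:,1] = (-0.07361,+0.99390,-0.08208)
r₃ = r₁×r₂ = (+0.36191,+0.10332,+0.92647); SVD([r₁ r₂ r₃]) → R = UVᵀ:
  R  [+0.92930 -0.07361 +0.36191]
  R  [+0.03849 +0.99390 +0.10332]
  R  [-0.36731 -0.08208 +0.92647]
t = (-0.09207, -0.01477, +1.22310) m
tr R = 2.849673; θ = arccos((tr R − 1)/2) = 0.390191 rad = 22.356°
axis k = ((R−Rᵀ)₃₂, (R−Rᵀ)₁₃, (R−Rᵀ)₂₁) / (2 sinθ) = (-0.243709, +0.958588, +0.147362)
rvec = θ·k = (-0.095093, +0.374032, +0.057499)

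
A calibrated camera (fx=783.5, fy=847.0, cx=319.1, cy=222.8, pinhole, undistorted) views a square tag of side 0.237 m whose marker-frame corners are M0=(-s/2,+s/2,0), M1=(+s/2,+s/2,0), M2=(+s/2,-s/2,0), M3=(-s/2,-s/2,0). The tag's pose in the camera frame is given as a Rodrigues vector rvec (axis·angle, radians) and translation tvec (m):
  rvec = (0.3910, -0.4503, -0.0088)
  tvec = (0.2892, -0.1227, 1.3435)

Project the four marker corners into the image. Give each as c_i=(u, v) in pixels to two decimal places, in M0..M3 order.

Intrinsics K: fx=783.5, fy=847.0, cx=319.1, cy=222.8
Marker side s = 0.237 m; corners in marker frame (Z=0):
  M0 = (-0.1185, +0.1185, 0)
  M1 = (+0.1185, +0.1185, 0)
  M2 = (+0.1185, -0.1185, 0)
  M3 = (-0.1185, -0.1185, 0)
rvec = (0.3910, -0.4503, -0.0088), |rvec| = θ = 0.59643 rad = 34.173°
Rodrigues: sinθ=0.56169, 1−cosθ=0.17265; R = I + sinθ·[k]× + (1−cosθ)·[k]×²:
    [+0.90155 -0.07717 -0.42574]
    [-0.09374 +0.92576 -0.36630]
    [+0.42240 +0.37015 +0.82738]
t = (0.2892, -0.1227, 1.3435) m
M0: Pc = R·M0+t = (+0.17322, -0.00189, +1.33731); u = 783.5·(+0.17322)/1.33731 + 319.1 = 420.5872, v = 847.0·(-0.00189)/1.33731 + 222.8 = 221.6037
M1: Pc = R·M1+t = (+0.38689, -0.02411, +1.43742); u = 783.5·(+0.38689)/1.43742 + 319.1 = 529.9834, v = 847.0·(-0.02411)/1.43742 + 222.8 = 208.5957
M2: Pc = R·M2+t = (+0.40518, -0.24351, +1.34969); u = 783.5·(+0.40518)/1.34969 + 319.1 = 554.3068, v = 847.0·(-0.24351)/1.34969 + 222.8 = 69.9844
M3: Pc = R·M3+t = (+0.19151, -0.22129, +1.24958); u = 783.5·(+0.19151)/1.24958 + 319.1 = 439.1792, v = 847.0·(-0.22129)/1.24958 + 222.8 = 72.8009

c0=(420.59, 221.60) c1=(529.98, 208.60) c2=(554.31, 69.98) c3=(439.18, 72.80)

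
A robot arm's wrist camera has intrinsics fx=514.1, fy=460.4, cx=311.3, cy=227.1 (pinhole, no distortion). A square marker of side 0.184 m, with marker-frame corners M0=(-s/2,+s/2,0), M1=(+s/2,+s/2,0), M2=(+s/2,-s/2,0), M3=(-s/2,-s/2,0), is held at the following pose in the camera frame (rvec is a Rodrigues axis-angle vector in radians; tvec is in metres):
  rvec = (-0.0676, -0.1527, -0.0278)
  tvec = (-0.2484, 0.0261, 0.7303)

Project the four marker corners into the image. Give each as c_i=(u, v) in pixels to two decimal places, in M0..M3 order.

c0=(67.89, 304.84) c1=(203.74, 299.29) c2=(201.32, 185.55) c3=(67.63, 186.57)

Intrinsics K: fx=514.1, fy=460.4, cx=311.3, cy=227.1
Marker side s = 0.184 m; corners in marker frame (Z=0):
  M0 = (-0.0920, +0.0920, 0)
  M1 = (+0.0920, +0.0920, 0)
  M2 = (+0.0920, -0.0920, 0)
  M3 = (-0.0920, -0.0920, 0)
rvec = (-0.0676, -0.1527, -0.0278), |rvec| = θ = 0.16929 rad = 9.700°
Rodrigues: sinθ=0.16848, 1−cosθ=0.01430; R = I + sinθ·[k]× + (1−cosθ)·[k]×²:
    [+0.98798 +0.03282 -0.15103]
    [-0.02252 +0.99734 +0.06940]
    [+0.15291 -0.06516 +0.98609]
t = (-0.2484, 0.0261, 0.7303) m
M0: Pc = R·M0+t = (-0.33628, +0.11993, +0.71024); u = 514.1·(-0.33628)/0.71024 + 311.3 = 67.8897, v = 460.4·(+0.11993)/0.71024 + 227.1 = 304.8404
M1: Pc = R·M1+t = (-0.15449, +0.11578, +0.73837); u = 514.1·(-0.15449)/0.73837 + 311.3 = 203.7372, v = 460.4·(+0.11578)/0.73837 + 227.1 = 299.2946
M2: Pc = R·M2+t = (-0.16052, -0.06773, +0.75036); u = 514.1·(-0.16052)/0.75036 + 311.3 = 201.3189, v = 460.4·(-0.06773)/0.75036 + 227.1 = 185.5450
M3: Pc = R·M3+t = (-0.34231, -0.06358, +0.72223); u = 514.1·(-0.34231)/0.72223 + 311.3 = 67.6323, v = 460.4·(-0.06358)/0.72223 + 227.1 = 186.5675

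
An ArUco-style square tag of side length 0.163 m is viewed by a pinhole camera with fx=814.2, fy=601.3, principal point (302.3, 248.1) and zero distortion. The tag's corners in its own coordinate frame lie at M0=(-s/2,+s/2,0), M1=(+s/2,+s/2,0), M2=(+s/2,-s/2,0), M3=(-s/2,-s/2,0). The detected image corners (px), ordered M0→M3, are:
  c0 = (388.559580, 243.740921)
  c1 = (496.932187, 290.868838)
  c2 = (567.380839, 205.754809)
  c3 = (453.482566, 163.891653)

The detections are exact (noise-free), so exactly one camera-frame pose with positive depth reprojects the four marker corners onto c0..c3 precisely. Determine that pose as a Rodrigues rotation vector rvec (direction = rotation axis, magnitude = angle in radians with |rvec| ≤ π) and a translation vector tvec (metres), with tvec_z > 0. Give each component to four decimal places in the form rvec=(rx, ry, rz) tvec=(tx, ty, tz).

Intrinsics K: fx=814.2, fy=601.3, cx=302.3, cy=248.1
Marker side s = 0.163 m; corners in marker frame (Z=0):
  M0 = (-0.0815, +0.0815, 0)
  M1 = (+0.0815, +0.0815, 0)
  M2 = (+0.0815, -0.0815, 0)
  M3 = (-0.0815, -0.0815, 0)
Detected image corners:
  c0 = (388.559580, 243.740921) px
  c1 = (496.932187, 290.868838) px
  c2 = (567.380839, 205.754809) px
  c3 = (453.482566, 163.891653) px
Planar DLT: solve 8×8 A·h = b for H (H[2,2]=1):
  H  [+482.23890 -390.80362 +474.55487]
  H  [+178.41218 +516.79316 +225.47337]
  H  [-0.41861 +0.05008 +1.00000]
B = K⁻¹H; ‖b₁‖=0.977071, ‖b₂‖=0.977071; λ = 2/(‖b₁‖+‖b₂‖) = 1.023467, sign → tz>0 ⇒ λ=+1.023467
r₁ = λ·B[:,0] = (+0.76526,+0.48045,-0.42843); r₂ = λ·B[:,1] = (-0.51028,+0.85848,+0.05126)
r₃ = r₁×r₂ = (+0.39243,+0.17940,+0.90212); SVD([r₁ r₂ r₃]) → R = UVᵀ:
  R  [+0.76526 -0.51028 +0.39243]
  R  [+0.48045 +0.85848 +0.17940]
  R  [-0.42843 +0.05126 +0.90212]
t = (+0.21653, -0.03851, +1.02347) m
tr R = 2.525854; θ = arccos((tr R − 1)/2) = 0.702968 rad = 40.277°
axis k = ((R−Rᵀ)₃₂, (R−Rᵀ)₁₃, (R−Rᵀ)₂₁) / (2 sinθ) = (-0.099104, +0.634864, +0.766242)
rvec = θ·k = (-0.069667, +0.446289, +0.538643)

rvec=(-0.0697, 0.4463, 0.5386) tvec=(0.2165, -0.0385, 1.0235)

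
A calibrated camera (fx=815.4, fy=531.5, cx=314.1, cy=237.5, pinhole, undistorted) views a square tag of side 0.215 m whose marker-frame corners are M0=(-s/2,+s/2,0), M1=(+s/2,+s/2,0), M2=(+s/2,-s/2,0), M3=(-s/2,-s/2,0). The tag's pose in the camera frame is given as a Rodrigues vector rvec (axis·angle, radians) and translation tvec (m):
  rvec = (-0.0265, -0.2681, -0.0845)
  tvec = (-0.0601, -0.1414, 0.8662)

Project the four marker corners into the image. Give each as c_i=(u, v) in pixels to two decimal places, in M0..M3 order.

Intrinsics K: fx=815.4, fy=531.5, cx=314.1, cy=237.5
Marker side s = 0.215 m; corners in marker frame (Z=0):
  M0 = (-0.1075, +0.1075, 0)
  M1 = (+0.1075, +0.1075, 0)
  M2 = (+0.1075, -0.1075, 0)
  M3 = (-0.1075, -0.1075, 0)
rvec = (-0.0265, -0.2681, -0.0845), |rvec| = θ = 0.28235 rad = 16.177°
Rodrigues: sinθ=0.27861, 1−cosθ=0.03960; R = I + sinθ·[k]× + (1−cosθ)·[k]×²:
    [+0.96075 +0.08691 -0.26344]
    [-0.07985 +0.99610 +0.03740]
    [+0.26566 -0.01490 +0.96395]
t = (-0.0601, -0.1414, 0.8662) m
M0: Pc = R·M0+t = (-0.15404, -0.02573, +0.83604); u = 815.4·(-0.15404)/0.83604 + 314.1 = 163.8648, v = 531.5·(-0.02573)/0.83604 + 237.5 = 221.1396
M1: Pc = R·M1+t = (+0.05252, -0.04290, +0.89316); u = 815.4·(+0.05252)/0.89316 + 314.1 = 362.0511, v = 531.5·(-0.04290)/0.89316 + 237.5 = 211.9693
M2: Pc = R·M2+t = (+0.03384, -0.25707, +0.89636); u = 815.4·(+0.03384)/0.89636 + 314.1 = 344.8818, v = 531.5·(-0.25707)/0.89636 + 237.5 = 85.0721
M3: Pc = R·M3+t = (-0.17272, -0.23990, +0.83924); u = 815.4·(-0.17272)/0.83924 + 314.1 = 146.2832, v = 531.5·(-0.23990)/0.83924 + 237.5 = 85.5710

c0=(163.86, 221.14) c1=(362.05, 211.97) c2=(344.88, 85.07) c3=(146.28, 85.57)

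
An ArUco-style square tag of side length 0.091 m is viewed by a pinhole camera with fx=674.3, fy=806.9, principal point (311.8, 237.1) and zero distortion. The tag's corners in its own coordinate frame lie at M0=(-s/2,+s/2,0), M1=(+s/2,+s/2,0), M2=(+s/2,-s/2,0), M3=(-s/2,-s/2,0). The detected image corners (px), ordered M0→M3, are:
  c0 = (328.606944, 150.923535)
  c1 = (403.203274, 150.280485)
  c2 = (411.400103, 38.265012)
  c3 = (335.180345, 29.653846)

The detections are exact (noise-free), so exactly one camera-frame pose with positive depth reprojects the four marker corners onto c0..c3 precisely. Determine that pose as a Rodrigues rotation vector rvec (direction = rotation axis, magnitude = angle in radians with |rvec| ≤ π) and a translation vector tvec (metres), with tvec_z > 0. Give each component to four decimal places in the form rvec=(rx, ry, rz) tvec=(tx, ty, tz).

rvec=(0.2184, -0.5884, -0.0027) tvec=(0.0561, -0.1140, 0.6391)

Intrinsics K: fx=674.3, fy=806.9, cx=311.8, cy=237.1
Marker side s = 0.091 m; corners in marker frame (Z=0):
  M0 = (-0.0455, +0.0455, 0)
  M1 = (+0.0455, +0.0455, 0)
  M2 = (+0.0455, -0.0455, 0)
  M3 = (-0.0455, -0.0455, 0)
Detected image corners:
  c0 = (328.606944, 150.923535) px
  c1 = (403.203274, 150.280485) px
  c2 = (411.400103, 38.265012) px
  c3 = (335.180345, 29.653846) px
Planar DLT: solve 8×8 A·h = b for H (H[2,2]=1):
  H  [+1146.71192 +37.09540 +371.02064]
  H  [+122.48186 +1309.40678 +93.21027]
  H  [+0.86089 +0.32089 +1.00000]
B = K⁻¹H; ‖b₁‖=1.564581, ‖b₂‖=1.564581; λ = 2/(‖b₁‖+‖b₂‖) = 0.639149, sign → tz>0 ⇒ λ=+0.639149
r₁ = λ·B[:,0] = (+0.83250,-0.06466,+0.55024); r₂ = λ·B[:,1] = (-0.05968,+0.97692,+0.20510)
r₃ = r₁×r₂ = (-0.55080,-0.20358,+0.80943); SVD([r₁ r₂ r₃]) → R = UVᵀ:
  R  [+0.83250 -0.05968 -0.55080]
  R  [-0.06466 +0.97692 -0.20358]
  R  [+0.55024 +0.20510 +0.80943]
t = (+0.05613, -0.11398, +0.63915) m
tr R = 2.618852; θ = arccos((tr R − 1)/2) = 0.627622 rad = 35.960°
axis k = ((R−Rᵀ)₃₂, (R−Rᵀ)₁₃, (R−Rᵀ)₂₁) / (2 sinθ) = (+0.347973, -0.937495, -0.004247)
rvec = θ·k = (+0.218395, -0.588393, -0.002665)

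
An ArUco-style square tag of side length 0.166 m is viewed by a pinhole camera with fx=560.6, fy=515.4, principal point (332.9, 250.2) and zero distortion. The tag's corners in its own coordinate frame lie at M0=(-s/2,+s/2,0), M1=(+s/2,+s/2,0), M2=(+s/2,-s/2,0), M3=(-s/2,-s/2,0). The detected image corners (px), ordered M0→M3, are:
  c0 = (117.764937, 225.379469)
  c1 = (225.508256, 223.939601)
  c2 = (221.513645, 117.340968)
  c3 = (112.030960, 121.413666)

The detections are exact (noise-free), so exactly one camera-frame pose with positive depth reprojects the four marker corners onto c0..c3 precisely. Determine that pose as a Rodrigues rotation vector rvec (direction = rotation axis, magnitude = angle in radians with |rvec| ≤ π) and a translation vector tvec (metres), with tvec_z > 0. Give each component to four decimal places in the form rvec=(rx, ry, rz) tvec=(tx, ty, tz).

rvec=(0.0857, 0.1212, -0.0131) tvec=(-0.2404, -0.1237, 0.8201)

Intrinsics K: fx=560.6, fy=515.4, cx=332.9, cy=250.2
Marker side s = 0.166 m; corners in marker frame (Z=0):
  M0 = (-0.0830, +0.0830, 0)
  M1 = (+0.0830, +0.0830, 0)
  M2 = (+0.0830, -0.0830, 0)
  M3 = (-0.0830, -0.0830, 0)
Detected image corners:
  c0 = (117.764937, 225.379469) px
  c1 = (225.508256, 223.939601) px
  c2 = (221.513645, 117.340968) px
  c3 = (112.030960, 121.413666) px
Planar DLT: solve 8×8 A·h = b for H (H[2,2]=1):
  H  [+629.21696 +46.81193 +168.55840]
  H  [-41.98597 +651.86758 +172.48581]
  H  [-0.14795 +0.10310 +1.00000]
B = K⁻¹H; ‖b₁‖=1.219302, ‖b₂‖=1.219302; λ = 2/(‖b₁‖+‖b₂‖) = 0.820141, sign → tz>0 ⇒ λ=+0.820141
r₁ = λ·B[:,0] = (+0.99258,-0.00791,-0.12134); r₂ = λ·B[:,1] = (+0.01827,+0.99625,+0.08455)
r₃ = r₁×r₂ = (+0.12021,-0.08614,+0.98900); SVD([r₁ r₂ r₃]) → R = UVᵀ:
  R  [+0.99258 +0.01827 +0.12021]
  R  [-0.00791 +0.99625 -0.08614]
  R  [-0.12134 +0.08455 +0.98900]
t = (-0.24043, -0.12366, +0.82014) m
tr R = 2.977834; θ = arccos((tr R − 1)/2) = 0.149019 rad = 8.538°
axis k = ((R−Rᵀ)₃₂, (R−Rᵀ)₁₃, (R−Rᵀ)₂₁) / (2 sinθ) = (+0.574868, +0.813481, -0.088171)
rvec = θ·k = (+0.085666, +0.121224, -0.013139)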